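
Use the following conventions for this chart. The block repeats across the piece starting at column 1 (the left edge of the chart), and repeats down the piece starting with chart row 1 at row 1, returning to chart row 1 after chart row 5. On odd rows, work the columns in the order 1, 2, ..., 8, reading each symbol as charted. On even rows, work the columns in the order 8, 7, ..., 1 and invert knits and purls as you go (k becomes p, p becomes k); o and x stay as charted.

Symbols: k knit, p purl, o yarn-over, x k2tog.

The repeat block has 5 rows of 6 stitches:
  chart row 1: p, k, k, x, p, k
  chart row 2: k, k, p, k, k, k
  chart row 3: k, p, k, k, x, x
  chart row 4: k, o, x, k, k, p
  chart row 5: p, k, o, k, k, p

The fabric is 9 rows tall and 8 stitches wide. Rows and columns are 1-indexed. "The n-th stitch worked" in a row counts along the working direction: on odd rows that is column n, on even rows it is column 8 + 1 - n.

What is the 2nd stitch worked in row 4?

Stitch:
p

Derivation:
For row 4: chart row = ((4-1) mod 5) + 1 = 4; this is a WS (even) row.
Chart row 4 tiled across columns 1-8: k o x k k p k o
WS: work from column 8 back to column 1 (reverse the tiled row), swapping k<->p (o and x unchanged).
Row 4 as worked: o p k p p x o p
Stitch 2 in working order -> p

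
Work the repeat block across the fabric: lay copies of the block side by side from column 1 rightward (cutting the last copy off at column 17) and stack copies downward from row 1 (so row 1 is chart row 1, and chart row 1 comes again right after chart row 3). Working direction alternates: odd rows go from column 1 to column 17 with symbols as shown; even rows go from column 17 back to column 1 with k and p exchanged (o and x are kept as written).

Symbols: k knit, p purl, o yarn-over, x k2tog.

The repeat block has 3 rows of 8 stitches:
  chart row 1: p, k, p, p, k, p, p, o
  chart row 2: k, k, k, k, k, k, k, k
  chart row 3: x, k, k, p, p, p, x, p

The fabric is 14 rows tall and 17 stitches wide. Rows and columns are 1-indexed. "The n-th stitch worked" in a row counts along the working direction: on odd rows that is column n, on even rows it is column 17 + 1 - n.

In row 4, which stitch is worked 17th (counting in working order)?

For row 4: chart row = ((4-1) mod 3) + 1 = 1; this is a WS (even) row.
Chart row 1 tiled across columns 1-17: p k p p k p p o p k p p k p p o p
WS row: flip the tiled sequence (start at column 17) and apply k<->p; o and x stay.
Row 4 as worked: k o k k p k k p k o k k p k k p k
Counting 17 along the worked row gives k.

== STITCH ==
k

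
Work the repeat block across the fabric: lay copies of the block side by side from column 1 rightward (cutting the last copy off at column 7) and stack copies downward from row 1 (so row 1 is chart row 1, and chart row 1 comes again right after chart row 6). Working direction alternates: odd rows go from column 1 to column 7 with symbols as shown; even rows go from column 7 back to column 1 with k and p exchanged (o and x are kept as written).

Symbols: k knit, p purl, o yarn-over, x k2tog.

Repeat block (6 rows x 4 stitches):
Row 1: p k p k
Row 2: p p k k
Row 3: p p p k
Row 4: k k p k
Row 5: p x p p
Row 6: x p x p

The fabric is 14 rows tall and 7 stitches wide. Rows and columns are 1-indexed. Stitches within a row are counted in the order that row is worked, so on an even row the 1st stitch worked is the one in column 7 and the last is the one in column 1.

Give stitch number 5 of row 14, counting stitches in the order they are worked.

Row 14 uses chart row ((14-1) mod 6)+1 = 2. Row 14 is even, so WS.
Chart row 2 tiled across columns 1-7: p p k k p p k
Wrong side: read the tiled row from column 7 down to 1 and exchange k with p (leave o, x).
Row 14 as worked: p k k p p k k
Stitch 5 in working order -> p

Result:
p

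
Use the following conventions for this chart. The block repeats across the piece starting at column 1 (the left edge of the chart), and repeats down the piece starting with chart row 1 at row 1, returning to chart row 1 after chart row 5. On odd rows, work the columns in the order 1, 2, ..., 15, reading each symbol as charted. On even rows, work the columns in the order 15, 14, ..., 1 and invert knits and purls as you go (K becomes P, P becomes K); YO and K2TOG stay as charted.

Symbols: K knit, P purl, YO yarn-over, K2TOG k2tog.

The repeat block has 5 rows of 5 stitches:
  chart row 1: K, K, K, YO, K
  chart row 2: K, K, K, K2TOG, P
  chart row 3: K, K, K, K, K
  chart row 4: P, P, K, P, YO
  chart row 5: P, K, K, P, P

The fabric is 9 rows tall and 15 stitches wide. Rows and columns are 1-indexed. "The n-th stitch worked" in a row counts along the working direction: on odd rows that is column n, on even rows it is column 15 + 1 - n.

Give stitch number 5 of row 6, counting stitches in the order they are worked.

For row 6: chart row = ((6-1) mod 5) + 1 = 1; this is a WS (even) row.
Chart row 1 tiled across columns 1-15: K K K YO K K K K YO K K K K YO K
WS row: flip the tiled sequence (start at column 15) and apply K<->P; YO and K2TOG stay.
Row 6 as worked: P YO P P P P YO P P P P YO P P P
The 5th stitch worked is P.

== STITCH ==
P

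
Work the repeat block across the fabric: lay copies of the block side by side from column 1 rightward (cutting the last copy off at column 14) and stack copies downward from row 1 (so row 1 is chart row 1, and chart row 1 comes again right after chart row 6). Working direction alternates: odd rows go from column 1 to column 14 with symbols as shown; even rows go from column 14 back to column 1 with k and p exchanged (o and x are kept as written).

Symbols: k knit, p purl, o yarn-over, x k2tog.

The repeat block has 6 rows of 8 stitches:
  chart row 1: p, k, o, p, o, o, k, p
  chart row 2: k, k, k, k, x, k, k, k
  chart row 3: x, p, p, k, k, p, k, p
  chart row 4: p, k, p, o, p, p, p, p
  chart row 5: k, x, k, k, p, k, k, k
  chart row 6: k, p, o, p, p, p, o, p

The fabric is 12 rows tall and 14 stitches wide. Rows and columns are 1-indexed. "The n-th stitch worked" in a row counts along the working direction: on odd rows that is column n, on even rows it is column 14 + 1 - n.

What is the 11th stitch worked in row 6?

For row 6: chart row = ((6-1) mod 6) + 1 = 6; this is a WS (even) row.
Chart row 6 tiled across columns 1-14: k p o p p p o p k p o p p p
WS row: flip the tiled sequence (start at column 14) and apply k<->p; o and x stay.
Row 6 as worked: k k k o k p k o k k k o k p
Stitch 11 in working order -> k

Stitch:
k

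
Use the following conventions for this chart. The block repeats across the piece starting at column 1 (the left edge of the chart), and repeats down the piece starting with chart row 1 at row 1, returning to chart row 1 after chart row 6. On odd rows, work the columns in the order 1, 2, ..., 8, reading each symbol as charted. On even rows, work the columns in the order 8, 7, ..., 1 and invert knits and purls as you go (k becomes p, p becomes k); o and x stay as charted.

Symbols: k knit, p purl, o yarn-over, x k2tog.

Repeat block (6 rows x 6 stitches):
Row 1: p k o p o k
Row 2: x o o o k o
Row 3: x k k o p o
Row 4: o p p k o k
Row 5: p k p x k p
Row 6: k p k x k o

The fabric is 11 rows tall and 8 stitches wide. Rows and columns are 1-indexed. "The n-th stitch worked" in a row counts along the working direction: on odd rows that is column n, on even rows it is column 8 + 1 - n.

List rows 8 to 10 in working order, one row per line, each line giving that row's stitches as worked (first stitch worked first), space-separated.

Row 8: chart row 2, WS - tiled (columns 1-8): x o o o k o x o; work from column 8 back to 1 with k<->p swapped.
Row 9: chart row 3, RS - tile across columns 1-8 and work as-is.
Row 10: chart row 4, WS - tiled (columns 1-8): o p p k o k o p; work from column 8 back to 1 with k<->p swapped.

== ROWS AS WORKED ==
o x o p o o o x
x k k o p o x k
k o p o p k k o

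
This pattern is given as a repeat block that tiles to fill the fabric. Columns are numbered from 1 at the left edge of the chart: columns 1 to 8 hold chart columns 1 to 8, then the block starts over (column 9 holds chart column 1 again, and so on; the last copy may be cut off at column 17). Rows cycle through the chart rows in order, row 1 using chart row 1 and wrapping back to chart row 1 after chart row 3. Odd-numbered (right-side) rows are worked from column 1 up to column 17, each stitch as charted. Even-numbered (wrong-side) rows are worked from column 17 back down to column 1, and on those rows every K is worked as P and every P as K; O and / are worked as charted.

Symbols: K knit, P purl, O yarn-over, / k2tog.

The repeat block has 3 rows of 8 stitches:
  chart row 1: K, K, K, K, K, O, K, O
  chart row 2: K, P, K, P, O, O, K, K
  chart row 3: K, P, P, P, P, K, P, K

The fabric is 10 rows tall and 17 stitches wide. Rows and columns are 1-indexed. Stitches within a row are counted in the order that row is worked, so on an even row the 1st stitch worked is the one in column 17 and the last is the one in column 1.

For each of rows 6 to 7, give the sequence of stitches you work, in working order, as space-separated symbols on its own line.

Row 6: chart row 3, WS - tiled (columns 1-17): K P P P P K P K K P P P P K P K K; work from column 17 back to 1 with K<->P swapped.
Row 7: chart row 1, RS - tile across columns 1-17 and work as-is.

Rows as worked:
P P K P K K K K P P K P K K K K P
K K K K K O K O K K K K K O K O K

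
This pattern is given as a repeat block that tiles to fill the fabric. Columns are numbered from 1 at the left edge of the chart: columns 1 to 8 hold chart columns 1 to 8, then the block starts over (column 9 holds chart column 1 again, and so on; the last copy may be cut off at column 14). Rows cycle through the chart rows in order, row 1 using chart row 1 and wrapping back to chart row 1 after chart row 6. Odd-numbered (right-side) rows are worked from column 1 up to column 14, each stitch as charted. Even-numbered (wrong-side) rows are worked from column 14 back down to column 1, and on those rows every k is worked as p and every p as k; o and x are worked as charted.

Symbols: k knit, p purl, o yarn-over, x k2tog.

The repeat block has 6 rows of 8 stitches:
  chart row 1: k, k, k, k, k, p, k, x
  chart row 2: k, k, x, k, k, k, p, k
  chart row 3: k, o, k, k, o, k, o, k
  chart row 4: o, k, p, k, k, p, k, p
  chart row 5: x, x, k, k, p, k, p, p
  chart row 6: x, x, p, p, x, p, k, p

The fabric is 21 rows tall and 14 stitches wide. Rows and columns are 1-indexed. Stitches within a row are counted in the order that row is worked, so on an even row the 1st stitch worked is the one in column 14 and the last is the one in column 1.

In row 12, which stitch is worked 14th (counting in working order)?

Result:
x

Derivation:
Row 12 uses chart row ((12-1) mod 6)+1 = 6. Row 12 is even, so WS.
Chart row 6 tiled across columns 1-14: x x p p x p k p x x p p x p
WS: work from column 14 back to column 1 (reverse the tiled row), swapping k<->p (o and x unchanged).
Row 12 as worked: k x k k x x k p k x k k x x
Stitch 14 in working order -> x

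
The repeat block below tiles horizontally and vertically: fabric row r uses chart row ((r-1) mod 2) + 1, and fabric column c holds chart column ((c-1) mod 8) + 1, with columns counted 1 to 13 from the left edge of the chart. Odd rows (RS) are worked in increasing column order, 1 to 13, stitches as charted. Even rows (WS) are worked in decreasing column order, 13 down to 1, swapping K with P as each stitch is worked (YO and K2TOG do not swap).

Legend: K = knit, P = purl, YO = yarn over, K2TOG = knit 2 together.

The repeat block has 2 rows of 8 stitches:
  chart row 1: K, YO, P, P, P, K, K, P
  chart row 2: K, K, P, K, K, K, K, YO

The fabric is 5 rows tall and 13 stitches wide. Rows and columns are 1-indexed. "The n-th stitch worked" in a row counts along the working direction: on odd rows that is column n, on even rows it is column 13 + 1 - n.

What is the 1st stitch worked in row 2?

Row 2: (2-1) mod 2 = 1, so use chart row 2. Even row -> WS.
Chart row 2 tiled across columns 1-13: K K P K K K K YO K K P K K
Wrong side: read the tiled row from column 13 down to 1 and exchange K with P (leave YO, K2TOG).
Row 2 as worked: P P K P P YO P P P P K P P
Counting 1 along the worked row gives P.

Result:
P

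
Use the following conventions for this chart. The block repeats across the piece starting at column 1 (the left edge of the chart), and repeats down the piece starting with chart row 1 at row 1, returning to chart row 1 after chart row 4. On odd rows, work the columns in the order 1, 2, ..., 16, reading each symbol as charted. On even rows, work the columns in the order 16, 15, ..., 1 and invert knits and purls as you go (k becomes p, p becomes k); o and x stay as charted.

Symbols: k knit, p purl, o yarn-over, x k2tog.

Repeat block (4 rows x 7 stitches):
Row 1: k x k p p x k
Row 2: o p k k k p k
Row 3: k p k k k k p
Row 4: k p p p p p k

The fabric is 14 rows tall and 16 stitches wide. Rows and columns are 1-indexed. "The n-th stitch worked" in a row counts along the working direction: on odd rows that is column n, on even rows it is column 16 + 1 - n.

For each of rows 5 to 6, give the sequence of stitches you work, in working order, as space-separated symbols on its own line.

== ROWS AS WORKED ==
k x k p p x k k x k p p x k k x
k o p k p p p k o p k p p p k o

Derivation:
Row 5: chart row 1, RS - tile across columns 1-16 and work as-is.
Row 6: chart row 2, WS - tiled (columns 1-16): o p k k k p k o p k k k p k o p; work from column 16 back to 1 with k<->p swapped.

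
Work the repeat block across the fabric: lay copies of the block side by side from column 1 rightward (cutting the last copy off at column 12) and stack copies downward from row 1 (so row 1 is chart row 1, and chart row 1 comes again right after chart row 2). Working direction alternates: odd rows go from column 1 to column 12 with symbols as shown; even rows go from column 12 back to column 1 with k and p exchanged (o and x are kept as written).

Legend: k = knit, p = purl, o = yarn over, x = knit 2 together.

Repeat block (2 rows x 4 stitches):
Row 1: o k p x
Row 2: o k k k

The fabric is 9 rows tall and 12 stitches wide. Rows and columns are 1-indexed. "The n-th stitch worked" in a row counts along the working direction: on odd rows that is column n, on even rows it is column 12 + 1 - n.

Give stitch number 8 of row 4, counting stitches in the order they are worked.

Row 4: (4-1) mod 2 = 1, so use chart row 2. Even row -> WS.
Chart row 2 tiled across columns 1-12: o k k k o k k k o k k k
WS: work from column 12 back to column 1 (reverse the tiled row), swapping k<->p (o and x unchanged).
Row 4 as worked: p p p o p p p o p p p o
Counting 8 along the worked row gives o.

Result:
o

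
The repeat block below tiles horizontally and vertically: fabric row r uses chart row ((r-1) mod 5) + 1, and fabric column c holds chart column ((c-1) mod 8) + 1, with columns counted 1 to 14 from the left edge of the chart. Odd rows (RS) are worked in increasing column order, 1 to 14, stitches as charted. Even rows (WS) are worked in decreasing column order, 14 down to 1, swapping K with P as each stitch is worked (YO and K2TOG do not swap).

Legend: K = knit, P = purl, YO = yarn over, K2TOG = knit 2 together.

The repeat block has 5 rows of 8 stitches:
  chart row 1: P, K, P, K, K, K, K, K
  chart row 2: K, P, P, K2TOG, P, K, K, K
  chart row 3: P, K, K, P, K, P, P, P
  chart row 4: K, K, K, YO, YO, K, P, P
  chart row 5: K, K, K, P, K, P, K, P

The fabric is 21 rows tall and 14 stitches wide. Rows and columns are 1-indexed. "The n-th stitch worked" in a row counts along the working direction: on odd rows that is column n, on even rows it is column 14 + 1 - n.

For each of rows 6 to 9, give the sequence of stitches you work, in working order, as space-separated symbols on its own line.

Row 6: chart row 1, WS - tiled (columns 1-14): P K P K K K K K P K P K K K; work from column 14 back to 1 with K<->P swapped.
Row 7: chart row 2, RS - tile across columns 1-14 and work as-is.
Row 8: chart row 3, WS - tiled (columns 1-14): P K K P K P P P P K K P K P; work from column 14 back to 1 with K<->P swapped.
Row 9: chart row 4, RS - tile across columns 1-14 and work as-is.

Result:
P P P K P K P P P P P K P K
K P P K2TOG P K K K K P P K2TOG P K
K P K P P K K K K P K P P K
K K K YO YO K P P K K K YO YO K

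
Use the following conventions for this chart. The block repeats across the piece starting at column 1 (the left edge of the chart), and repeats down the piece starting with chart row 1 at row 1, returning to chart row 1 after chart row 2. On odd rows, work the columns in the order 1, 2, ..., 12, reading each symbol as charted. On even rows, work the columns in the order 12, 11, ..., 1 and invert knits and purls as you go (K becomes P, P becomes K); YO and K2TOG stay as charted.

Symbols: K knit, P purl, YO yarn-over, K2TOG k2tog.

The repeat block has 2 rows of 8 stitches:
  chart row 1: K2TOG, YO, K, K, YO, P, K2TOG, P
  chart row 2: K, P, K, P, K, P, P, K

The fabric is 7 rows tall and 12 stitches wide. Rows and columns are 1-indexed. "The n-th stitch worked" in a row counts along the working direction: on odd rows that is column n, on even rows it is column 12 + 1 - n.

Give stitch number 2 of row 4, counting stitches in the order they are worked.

Result:
P

Derivation:
For row 4: chart row = ((4-1) mod 2) + 1 = 2; this is a WS (even) row.
Chart row 2 tiled across columns 1-12: K P K P K P P K K P K P
WS: work from column 12 back to column 1 (reverse the tiled row), swapping K<->P (YO and K2TOG unchanged).
Row 4 as worked: K P K P P K K P K P K P
The 2nd stitch worked is P.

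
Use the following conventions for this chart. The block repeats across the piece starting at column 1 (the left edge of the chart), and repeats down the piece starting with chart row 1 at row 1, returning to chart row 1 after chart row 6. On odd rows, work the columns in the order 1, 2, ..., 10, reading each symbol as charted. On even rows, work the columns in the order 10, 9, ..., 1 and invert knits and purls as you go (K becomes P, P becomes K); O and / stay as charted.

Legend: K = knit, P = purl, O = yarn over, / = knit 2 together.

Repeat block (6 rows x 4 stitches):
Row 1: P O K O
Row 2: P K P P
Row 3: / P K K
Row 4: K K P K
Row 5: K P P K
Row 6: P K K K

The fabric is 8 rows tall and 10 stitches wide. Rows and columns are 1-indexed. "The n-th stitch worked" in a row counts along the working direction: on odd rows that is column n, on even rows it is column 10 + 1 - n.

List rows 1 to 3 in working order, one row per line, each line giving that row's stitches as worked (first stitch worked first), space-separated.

Row 1: chart row 1, RS - tile across columns 1-10 and work as-is.
Row 2: chart row 2, WS - tiled (columns 1-10): P K P P P K P P P K; work from column 10 back to 1 with K<->P swapped.
Row 3: chart row 3, RS - tile across columns 1-10 and work as-is.

== ROWS AS WORKED ==
P O K O P O K O P O
P K K K P K K K P K
/ P K K / P K K / P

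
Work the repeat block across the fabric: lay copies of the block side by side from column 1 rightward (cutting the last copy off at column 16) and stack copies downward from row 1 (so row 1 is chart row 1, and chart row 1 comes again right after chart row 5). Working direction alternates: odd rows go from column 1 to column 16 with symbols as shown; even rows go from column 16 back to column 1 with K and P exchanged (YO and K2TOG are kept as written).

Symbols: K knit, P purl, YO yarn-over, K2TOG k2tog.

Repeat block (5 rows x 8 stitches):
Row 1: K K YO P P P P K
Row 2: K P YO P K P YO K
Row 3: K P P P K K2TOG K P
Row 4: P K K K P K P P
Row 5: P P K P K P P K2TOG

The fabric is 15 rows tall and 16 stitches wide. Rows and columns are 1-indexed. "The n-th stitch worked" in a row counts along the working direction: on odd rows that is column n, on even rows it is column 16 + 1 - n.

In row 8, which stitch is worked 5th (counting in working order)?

Row 8 uses chart row ((8-1) mod 5)+1 = 3. Row 8 is even, so WS.
Chart row 3 tiled across columns 1-16: K P P P K K2TOG K P K P P P K K2TOG K P
WS: work from column 16 back to column 1 (reverse the tiled row), swapping K<->P (YO and K2TOG unchanged).
Row 8 as worked: K P K2TOG P K K K P K P K2TOG P K K K P
The 5th stitch worked is K.

Result:
K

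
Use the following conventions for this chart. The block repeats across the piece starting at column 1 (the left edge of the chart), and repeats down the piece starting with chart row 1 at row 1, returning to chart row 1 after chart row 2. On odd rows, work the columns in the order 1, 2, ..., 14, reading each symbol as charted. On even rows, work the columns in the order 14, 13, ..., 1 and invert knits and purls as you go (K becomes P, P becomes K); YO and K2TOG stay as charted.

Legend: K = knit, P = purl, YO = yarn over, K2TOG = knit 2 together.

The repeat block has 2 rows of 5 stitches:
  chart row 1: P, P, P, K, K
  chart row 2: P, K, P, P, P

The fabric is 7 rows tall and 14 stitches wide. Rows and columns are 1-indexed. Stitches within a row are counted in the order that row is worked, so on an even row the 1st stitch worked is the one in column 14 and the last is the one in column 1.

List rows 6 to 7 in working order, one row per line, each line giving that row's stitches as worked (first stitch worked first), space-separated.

== ROWS AS WORKED ==
K K P K K K K P K K K K P K
P P P K K P P P K K P P P K

Derivation:
Row 6: chart row 2, WS - tiled (columns 1-14): P K P P P P K P P P P K P P; work from column 14 back to 1 with K<->P swapped.
Row 7: chart row 1, RS - tile across columns 1-14 and work as-is.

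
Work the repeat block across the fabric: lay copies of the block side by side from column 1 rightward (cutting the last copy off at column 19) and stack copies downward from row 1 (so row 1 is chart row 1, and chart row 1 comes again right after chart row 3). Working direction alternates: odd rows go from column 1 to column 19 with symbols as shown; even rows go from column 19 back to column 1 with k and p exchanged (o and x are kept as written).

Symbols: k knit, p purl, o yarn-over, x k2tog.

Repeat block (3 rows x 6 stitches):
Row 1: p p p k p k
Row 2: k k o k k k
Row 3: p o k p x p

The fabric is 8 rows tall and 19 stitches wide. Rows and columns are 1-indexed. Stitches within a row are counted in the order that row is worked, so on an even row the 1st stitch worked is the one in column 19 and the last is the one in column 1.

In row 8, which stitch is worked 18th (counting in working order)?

For row 8: chart row = ((8-1) mod 3) + 1 = 2; this is a WS (even) row.
Chart row 2 tiled across columns 1-19: k k o k k k k k o k k k k k o k k k k
WS row: flip the tiled sequence (start at column 19) and apply k<->p; o and x stay.
Row 8 as worked: p p p p o p p p p p o p p p p p o p p
Stitch 18 in working order -> p

Stitch:
p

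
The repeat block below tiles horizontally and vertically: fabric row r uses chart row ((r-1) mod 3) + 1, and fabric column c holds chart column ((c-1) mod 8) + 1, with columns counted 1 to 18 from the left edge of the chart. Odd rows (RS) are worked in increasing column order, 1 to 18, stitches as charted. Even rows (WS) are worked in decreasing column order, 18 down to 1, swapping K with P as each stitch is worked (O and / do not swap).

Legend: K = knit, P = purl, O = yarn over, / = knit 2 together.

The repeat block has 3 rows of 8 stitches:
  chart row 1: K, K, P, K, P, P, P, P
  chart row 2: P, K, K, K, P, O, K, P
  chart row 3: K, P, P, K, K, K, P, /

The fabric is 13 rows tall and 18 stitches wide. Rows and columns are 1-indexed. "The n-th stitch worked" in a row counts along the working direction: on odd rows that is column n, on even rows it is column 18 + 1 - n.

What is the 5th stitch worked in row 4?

== STITCH ==
K

Derivation:
Row 4 uses chart row ((4-1) mod 3)+1 = 1. Row 4 is even, so WS.
Chart row 1 tiled across columns 1-18: K K P K P P P P K K P K P P P P K K
WS: work from column 18 back to column 1 (reverse the tiled row), swapping K<->P (O and / unchanged).
Row 4 as worked: P P K K K K P K P P K K K K P K P P
Stitch 5 in working order -> K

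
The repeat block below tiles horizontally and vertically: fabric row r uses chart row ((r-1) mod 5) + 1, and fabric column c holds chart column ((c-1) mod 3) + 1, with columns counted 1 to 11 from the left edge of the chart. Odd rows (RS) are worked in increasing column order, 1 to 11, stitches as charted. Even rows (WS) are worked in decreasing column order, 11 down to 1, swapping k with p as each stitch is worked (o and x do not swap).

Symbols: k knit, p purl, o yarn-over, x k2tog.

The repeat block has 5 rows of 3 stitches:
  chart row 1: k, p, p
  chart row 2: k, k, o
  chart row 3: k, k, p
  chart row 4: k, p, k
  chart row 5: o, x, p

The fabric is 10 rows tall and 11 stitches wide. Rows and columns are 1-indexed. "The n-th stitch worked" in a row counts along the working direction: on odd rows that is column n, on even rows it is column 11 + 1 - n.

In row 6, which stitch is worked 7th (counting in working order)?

== STITCH ==
k

Derivation:
For row 6: chart row = ((6-1) mod 5) + 1 = 1; this is a WS (even) row.
Chart row 1 tiled across columns 1-11: k p p k p p k p p k p
WS row: flip the tiled sequence (start at column 11) and apply k<->p; o and x stay.
Row 6 as worked: k p k k p k k p k k p
The 7th stitch worked is k.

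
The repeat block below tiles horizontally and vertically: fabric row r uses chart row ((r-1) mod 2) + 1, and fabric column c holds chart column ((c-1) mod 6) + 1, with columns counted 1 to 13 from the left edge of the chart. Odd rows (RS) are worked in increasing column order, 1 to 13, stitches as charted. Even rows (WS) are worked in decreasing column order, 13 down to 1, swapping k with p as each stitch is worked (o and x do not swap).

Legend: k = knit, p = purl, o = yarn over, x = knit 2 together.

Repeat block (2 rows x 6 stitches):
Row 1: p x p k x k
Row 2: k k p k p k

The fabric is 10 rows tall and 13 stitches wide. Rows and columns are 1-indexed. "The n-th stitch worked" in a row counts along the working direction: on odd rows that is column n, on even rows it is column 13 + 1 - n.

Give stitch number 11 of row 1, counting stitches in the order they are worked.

== STITCH ==
x

Derivation:
Row 1: (1-1) mod 2 = 0, so use chart row 1. Odd row -> RS.
Chart row 1 tiled across columns 1-13: p x p k x k p x p k x k p
Right side: take the tiled row as-is (worked left to right from column 1).
The 11th stitch worked is x.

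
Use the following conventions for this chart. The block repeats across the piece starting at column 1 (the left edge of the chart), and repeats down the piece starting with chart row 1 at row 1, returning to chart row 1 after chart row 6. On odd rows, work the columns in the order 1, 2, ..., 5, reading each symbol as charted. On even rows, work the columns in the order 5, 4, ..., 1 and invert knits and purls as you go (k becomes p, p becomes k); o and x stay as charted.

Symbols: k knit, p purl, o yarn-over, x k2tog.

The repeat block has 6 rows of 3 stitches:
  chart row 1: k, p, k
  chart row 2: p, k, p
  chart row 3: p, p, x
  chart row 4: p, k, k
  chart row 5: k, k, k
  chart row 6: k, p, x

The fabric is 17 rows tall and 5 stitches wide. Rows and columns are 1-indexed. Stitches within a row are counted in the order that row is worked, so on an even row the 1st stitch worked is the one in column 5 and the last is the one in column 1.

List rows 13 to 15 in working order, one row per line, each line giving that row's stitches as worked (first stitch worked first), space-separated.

Row 13: chart row 1, RS - tile across columns 1-5 and work as-is.
Row 14: chart row 2, WS - tiled (columns 1-5): p k p p k; work from column 5 back to 1 with k<->p swapped.
Row 15: chart row 3, RS - tile across columns 1-5 and work as-is.

== ROWS AS WORKED ==
k p k k p
p k k p k
p p x p p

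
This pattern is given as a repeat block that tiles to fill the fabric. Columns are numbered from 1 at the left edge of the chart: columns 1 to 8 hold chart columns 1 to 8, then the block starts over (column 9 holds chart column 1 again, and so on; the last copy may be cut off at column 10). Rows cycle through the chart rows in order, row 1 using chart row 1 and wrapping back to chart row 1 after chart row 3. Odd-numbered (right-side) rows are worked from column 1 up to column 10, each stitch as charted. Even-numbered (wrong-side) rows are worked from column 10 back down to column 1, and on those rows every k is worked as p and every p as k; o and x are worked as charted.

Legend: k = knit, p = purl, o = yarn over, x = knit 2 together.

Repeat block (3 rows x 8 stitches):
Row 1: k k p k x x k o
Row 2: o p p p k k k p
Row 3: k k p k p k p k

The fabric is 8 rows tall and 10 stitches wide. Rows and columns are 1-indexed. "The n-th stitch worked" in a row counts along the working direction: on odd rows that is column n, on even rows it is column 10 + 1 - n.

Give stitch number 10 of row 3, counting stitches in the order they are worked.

Row 3 uses chart row ((3-1) mod 3)+1 = 3. Row 3 is odd, so RS.
Chart row 3 tiled across columns 1-10: k k p k p k p k k k
RS: work column 1 to column 10, symbols as charted — the tiled row is the row as worked.
The 10th stitch worked is k.

== STITCH ==
k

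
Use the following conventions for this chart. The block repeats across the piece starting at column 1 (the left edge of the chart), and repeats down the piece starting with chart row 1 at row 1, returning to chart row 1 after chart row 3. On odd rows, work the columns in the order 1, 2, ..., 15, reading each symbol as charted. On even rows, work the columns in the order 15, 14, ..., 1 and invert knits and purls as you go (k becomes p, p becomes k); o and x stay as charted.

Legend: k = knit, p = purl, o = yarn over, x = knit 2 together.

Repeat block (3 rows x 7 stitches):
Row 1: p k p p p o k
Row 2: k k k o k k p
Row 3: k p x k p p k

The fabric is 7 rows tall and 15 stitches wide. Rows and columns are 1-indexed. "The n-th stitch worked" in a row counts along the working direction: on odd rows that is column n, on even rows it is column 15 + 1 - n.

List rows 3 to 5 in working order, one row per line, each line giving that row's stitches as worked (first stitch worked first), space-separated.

Row 3: chart row 3, RS - tile across columns 1-15 and work as-is.
Row 4: chart row 1, WS - tiled (columns 1-15): p k p p p o k p k p p p o k p; work from column 15 back to 1 with k<->p swapped.
Row 5: chart row 2, RS - tile across columns 1-15 and work as-is.

Result:
k p x k p p k k p x k p p k k
k p o k k k p k p o k k k p k
k k k o k k p k k k o k k p k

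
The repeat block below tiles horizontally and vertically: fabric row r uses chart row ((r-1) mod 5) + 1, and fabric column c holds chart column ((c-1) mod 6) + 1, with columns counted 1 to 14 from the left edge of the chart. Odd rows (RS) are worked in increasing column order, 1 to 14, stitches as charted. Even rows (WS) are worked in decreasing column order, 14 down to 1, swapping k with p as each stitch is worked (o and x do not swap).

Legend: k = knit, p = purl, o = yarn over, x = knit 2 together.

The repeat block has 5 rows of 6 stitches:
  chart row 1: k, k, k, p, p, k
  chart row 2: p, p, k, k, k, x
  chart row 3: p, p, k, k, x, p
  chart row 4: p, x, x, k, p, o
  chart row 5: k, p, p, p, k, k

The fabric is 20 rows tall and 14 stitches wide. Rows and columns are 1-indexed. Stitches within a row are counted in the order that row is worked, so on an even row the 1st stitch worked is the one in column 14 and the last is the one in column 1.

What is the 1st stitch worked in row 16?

== STITCH ==
p

Derivation:
For row 16: chart row = ((16-1) mod 5) + 1 = 1; this is a WS (even) row.
Chart row 1 tiled across columns 1-14: k k k p p k k k k p p k k k
WS: work from column 14 back to column 1 (reverse the tiled row), swapping k<->p (o and x unchanged).
Row 16 as worked: p p p k k p p p p k k p p p
Stitch 1 in working order -> p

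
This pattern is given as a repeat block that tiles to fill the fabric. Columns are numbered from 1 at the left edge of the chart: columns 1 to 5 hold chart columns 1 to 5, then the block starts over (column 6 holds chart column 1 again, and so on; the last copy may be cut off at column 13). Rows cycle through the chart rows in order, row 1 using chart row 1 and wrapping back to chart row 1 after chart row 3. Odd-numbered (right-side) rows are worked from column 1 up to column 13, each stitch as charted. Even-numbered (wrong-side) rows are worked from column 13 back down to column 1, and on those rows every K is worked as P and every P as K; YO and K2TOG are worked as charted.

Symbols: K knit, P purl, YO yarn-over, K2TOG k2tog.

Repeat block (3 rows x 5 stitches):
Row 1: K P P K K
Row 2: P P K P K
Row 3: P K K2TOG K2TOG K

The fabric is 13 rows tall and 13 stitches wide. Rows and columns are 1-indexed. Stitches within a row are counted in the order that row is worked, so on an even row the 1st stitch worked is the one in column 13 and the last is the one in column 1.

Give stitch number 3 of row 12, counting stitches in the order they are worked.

Row 12: (12-1) mod 3 = 2, so use chart row 3. Even row -> WS.
Chart row 3 tiled across columns 1-13: P K K2TOG K2TOG K P K K2TOG K2TOG K P K K2TOG
WS row: flip the tiled sequence (start at column 13) and apply K<->P; YO and K2TOG stay.
Row 12 as worked: K2TOG P K P K2TOG K2TOG P K P K2TOG K2TOG P K
The 3rd stitch worked is K.

Result:
K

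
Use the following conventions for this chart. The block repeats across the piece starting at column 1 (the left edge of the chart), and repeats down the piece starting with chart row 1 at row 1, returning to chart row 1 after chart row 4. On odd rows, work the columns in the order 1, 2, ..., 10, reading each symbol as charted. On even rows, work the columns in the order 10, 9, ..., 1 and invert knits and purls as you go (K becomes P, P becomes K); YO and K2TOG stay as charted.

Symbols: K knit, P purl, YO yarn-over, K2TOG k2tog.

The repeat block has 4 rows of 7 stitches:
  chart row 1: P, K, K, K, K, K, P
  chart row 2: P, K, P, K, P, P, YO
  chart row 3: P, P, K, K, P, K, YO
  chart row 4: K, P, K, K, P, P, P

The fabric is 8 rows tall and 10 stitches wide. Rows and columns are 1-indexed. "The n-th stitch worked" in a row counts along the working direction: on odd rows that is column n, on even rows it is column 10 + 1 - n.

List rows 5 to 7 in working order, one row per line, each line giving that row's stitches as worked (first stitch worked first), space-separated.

Result:
P K K K K K P P K K
K P K YO K K P K P K
P P K K P K YO P P K

Derivation:
Row 5: chart row 1, RS - tile across columns 1-10 and work as-is.
Row 6: chart row 2, WS - tiled (columns 1-10): P K P K P P YO P K P; work from column 10 back to 1 with K<->P swapped.
Row 7: chart row 3, RS - tile across columns 1-10 and work as-is.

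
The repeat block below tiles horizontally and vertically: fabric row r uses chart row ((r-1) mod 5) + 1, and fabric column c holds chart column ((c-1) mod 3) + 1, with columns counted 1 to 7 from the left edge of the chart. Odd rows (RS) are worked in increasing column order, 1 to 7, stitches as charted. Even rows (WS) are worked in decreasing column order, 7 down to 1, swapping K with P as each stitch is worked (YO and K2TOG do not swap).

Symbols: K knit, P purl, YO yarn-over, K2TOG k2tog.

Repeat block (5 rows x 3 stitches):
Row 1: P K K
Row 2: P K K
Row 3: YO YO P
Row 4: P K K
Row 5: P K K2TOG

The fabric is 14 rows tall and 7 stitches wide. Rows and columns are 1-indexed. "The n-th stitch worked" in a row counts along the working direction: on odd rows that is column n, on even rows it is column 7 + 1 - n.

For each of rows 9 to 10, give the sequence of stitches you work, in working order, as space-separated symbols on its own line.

Result:
P K K P K K P
K K2TOG P K K2TOG P K

Derivation:
Row 9: chart row 4, RS - tile across columns 1-7 and work as-is.
Row 10: chart row 5, WS - tiled (columns 1-7): P K K2TOG P K K2TOG P; work from column 7 back to 1 with K<->P swapped.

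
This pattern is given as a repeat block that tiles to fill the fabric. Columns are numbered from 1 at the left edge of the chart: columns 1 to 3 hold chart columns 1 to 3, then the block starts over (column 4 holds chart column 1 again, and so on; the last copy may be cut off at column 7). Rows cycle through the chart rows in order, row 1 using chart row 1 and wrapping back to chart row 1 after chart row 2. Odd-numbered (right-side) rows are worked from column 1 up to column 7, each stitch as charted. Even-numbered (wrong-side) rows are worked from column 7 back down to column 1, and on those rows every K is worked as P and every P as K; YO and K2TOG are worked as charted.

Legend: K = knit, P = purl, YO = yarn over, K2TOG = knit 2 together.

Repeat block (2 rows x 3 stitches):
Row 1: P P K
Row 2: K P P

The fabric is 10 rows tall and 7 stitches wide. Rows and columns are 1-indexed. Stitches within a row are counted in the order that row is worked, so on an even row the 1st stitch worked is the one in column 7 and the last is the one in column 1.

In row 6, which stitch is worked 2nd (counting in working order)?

Row 6 uses chart row ((6-1) mod 2)+1 = 2. Row 6 is even, so WS.
Chart row 2 tiled across columns 1-7: K P P K P P K
Wrong side: read the tiled row from column 7 down to 1 and exchange K with P (leave YO, K2TOG).
Row 6 as worked: P K K P K K P
The 2nd stitch worked is K.

Stitch:
K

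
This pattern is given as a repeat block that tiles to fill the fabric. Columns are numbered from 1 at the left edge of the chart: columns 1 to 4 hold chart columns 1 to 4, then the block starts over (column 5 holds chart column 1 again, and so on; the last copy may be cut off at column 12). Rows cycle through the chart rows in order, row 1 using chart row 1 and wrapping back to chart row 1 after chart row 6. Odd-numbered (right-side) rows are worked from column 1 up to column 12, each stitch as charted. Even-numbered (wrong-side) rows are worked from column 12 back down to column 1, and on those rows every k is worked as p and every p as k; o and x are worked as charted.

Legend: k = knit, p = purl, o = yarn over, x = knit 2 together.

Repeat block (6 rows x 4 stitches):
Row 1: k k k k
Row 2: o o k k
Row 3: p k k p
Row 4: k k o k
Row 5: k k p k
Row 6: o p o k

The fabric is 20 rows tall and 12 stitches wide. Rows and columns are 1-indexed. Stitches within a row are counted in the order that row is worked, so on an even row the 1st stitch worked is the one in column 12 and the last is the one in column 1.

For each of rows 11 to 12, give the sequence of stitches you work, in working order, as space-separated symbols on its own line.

Rows as worked:
k k p k k k p k k k p k
p o k o p o k o p o k o

Derivation:
Row 11: chart row 5, RS - tile across columns 1-12 and work as-is.
Row 12: chart row 6, WS - tiled (columns 1-12): o p o k o p o k o p o k; work from column 12 back to 1 with k<->p swapped.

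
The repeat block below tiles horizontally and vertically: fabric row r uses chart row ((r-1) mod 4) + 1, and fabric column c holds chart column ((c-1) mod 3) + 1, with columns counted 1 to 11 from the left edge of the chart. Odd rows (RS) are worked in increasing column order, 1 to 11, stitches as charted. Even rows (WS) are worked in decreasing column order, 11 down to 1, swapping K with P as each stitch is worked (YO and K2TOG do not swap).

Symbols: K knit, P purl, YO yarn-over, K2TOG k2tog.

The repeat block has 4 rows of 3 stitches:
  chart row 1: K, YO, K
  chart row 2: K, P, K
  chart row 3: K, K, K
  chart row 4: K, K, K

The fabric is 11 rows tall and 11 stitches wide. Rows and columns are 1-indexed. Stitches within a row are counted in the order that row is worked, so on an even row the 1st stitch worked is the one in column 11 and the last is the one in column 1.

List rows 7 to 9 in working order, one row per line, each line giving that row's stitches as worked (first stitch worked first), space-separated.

Row 7: chart row 3, RS - tile across columns 1-11 and work as-is.
Row 8: chart row 4, WS - tiled (columns 1-11): K K K K K K K K K K K; work from column 11 back to 1 with K<->P swapped.
Row 9: chart row 1, RS - tile across columns 1-11 and work as-is.

== ROWS AS WORKED ==
K K K K K K K K K K K
P P P P P P P P P P P
K YO K K YO K K YO K K YO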